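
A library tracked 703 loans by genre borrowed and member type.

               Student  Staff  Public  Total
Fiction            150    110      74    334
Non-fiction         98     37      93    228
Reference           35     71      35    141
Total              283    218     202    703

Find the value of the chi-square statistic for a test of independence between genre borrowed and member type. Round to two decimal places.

Grand total N = 703.
Expected counts (row total × column total / N):
  Fiction, Student: 334×283/703 = 134.455
  Fiction, Staff: 334×218/703 = 103.573
  Fiction, Public: 334×202/703 = 95.972
  Non-fiction, Student: 228×283/703 = 91.784
  Non-fiction, Staff: 228×218/703 = 70.703
  Non-fiction, Public: 228×202/703 = 65.514
  Reference, Student: 141×283/703 = 56.761
  Reference, Staff: 141×218/703 = 43.724
  Reference, Public: 141×202/703 = 40.515
Contributions (O − E)²/E:
  (150 − 134.455)²/134.455 = 1.7972
  (110 − 103.573)²/103.573 = 0.3988
  (74 − 95.972)²/95.972 = 5.0303
  (98 − 91.784)²/91.784 = 0.4210
  (37 − 70.703)²/70.703 = 16.0657
  (93 − 65.514)²/65.514 = 11.5316
  (35 − 56.761)²/56.761 = 8.3427
  (71 − 43.724)²/43.724 = 17.0154
  (35 − 40.515)²/40.515 = 0.7507
χ² = 1.7972 + 0.3988 + 5.0303 + 0.4210 + 16.0657 + 11.5316 + 8.3427 + 17.0154 + 0.7507 = 61.35

61.35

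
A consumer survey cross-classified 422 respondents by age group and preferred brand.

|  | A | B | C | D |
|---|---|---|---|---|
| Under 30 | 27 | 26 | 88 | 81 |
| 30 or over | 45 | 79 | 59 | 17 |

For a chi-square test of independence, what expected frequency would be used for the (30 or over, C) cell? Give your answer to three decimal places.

Row total (30 or over) = 200; column total (C) = 147; grand total N = 422.
Expected count = (row total × column total) / N = 200 × 147 / 422 = 69.668.

69.668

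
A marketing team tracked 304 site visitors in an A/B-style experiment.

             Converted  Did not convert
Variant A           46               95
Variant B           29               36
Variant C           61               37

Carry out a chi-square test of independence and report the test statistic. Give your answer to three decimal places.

20.519

Row totals: 141, 65, 98. Column totals: 136, 168. Grand total N = 304.
Expected counts (row total × column total / N):
  Variant A, Converted: 141×136/304 = 63.0789
  Variant A, Did not convert: 141×168/304 = 77.9211
  Variant B, Converted: 65×136/304 = 29.0789
  Variant B, Did not convert: 65×168/304 = 35.9211
  Variant C, Converted: 98×136/304 = 43.8421
  Variant C, Did not convert: 98×168/304 = 54.1579
Contributions (O − E)²/E:
  (46 − 63.0789)²/63.0789 = 4.6242
  (95 − 77.9211)²/77.9211 = 3.7434
  (29 − 29.0789)²/29.0789 = 0.0002
  (36 − 35.9211)²/35.9211 = 0.0002
  (61 − 43.8421)²/43.8421 = 6.7149
  (37 − 54.1579)²/54.1579 = 5.4358
χ² = 4.6242 + 3.7434 + 0.0002 + 0.0002 + 6.7149 + 5.4358 = 20.519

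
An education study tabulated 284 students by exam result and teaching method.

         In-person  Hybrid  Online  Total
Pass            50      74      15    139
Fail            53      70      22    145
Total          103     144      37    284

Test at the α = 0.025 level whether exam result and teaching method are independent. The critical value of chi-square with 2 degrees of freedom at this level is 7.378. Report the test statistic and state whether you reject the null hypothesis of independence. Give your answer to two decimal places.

1.40; fail to reject H₀

Grand total N = 284.
Expected counts (row total × column total / N):
  Pass, In-person: 139×103/284 = 50.412
  Pass, Hybrid: 139×144/284 = 70.479
  Pass, Online: 139×37/284 = 18.109
  Fail, In-person: 145×103/284 = 52.588
  Fail, Hybrid: 145×144/284 = 73.521
  Fail, Online: 145×37/284 = 18.891
Contributions (O − E)²/E:
  (50 − 50.412)²/50.412 = 0.0034
  (74 − 70.479)²/70.479 = 0.1759
  (15 − 18.109)²/18.109 = 0.5338
  (53 − 52.588)²/52.588 = 0.0032
  (70 − 73.521)²/73.521 = 0.1686
  (22 − 18.891)²/18.891 = 0.5117
χ² = 0.0034 + 0.1759 + 0.5338 + 0.0032 + 0.1686 + 0.5117 = 1.40
df = (2−1)(3−1) = 2. Since 1.40 < 7.378, fail to reject the null hypothesis of independence at α = 0.025.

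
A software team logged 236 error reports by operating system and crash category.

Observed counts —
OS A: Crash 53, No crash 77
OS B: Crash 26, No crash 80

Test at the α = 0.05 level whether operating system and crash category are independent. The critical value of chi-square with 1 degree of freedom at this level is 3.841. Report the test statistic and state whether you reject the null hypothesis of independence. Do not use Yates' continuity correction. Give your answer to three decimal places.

Row totals: 130, 106. Column totals: 79, 157. Grand total N = 236.
Expected counts (row total × column total / N):
  OS A, Crash: 130×79/236 = 43.5169
  OS A, No crash: 130×157/236 = 86.4831
  OS B, Crash: 106×79/236 = 35.4831
  OS B, No crash: 106×157/236 = 70.5169
Contributions (O − E)²/E:
  (53 − 43.5169)²/43.5169 = 2.0665
  (77 − 86.4831)²/86.4831 = 1.0398
  (26 − 35.4831)²/35.4831 = 2.5344
  (80 − 70.5169)²/70.5169 = 1.2753
χ² = 2.0665 + 1.0398 + 2.5344 + 1.2753 = 6.916
df = (2−1)(2−1) = 1. Since 6.916 > 3.841, reject the null hypothesis of independence at α = 0.05.

6.916; reject H₀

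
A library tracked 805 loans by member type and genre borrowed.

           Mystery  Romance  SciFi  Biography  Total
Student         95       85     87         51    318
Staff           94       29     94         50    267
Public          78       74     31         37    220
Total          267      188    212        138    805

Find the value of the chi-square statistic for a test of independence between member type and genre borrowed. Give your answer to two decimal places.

52.33

Grand total N = 805.
Expected counts (row total × column total / N):
  Student, Mystery: 318×267/805 = 105.473
  Student, Romance: 318×188/805 = 74.266
  Student, SciFi: 318×212/805 = 83.747
  Student, Biography: 318×138/805 = 54.514
  Staff, Mystery: 267×267/805 = 88.558
  Staff, Romance: 267×188/805 = 62.355
  Staff, SciFi: 267×212/805 = 70.316
  Staff, Biography: 267×138/805 = 45.771
  Public, Mystery: 220×267/805 = 72.969
  Public, Romance: 220×188/805 = 51.379
  Public, SciFi: 220×212/805 = 57.938
  Public, Biography: 220×138/805 = 37.714
Contributions (O − E)²/E:
  (95 − 105.473)²/105.473 = 1.0399
  (85 − 74.266)²/74.266 = 1.5514
  (87 − 83.747)²/83.747 = 0.1264
  (51 − 54.514)²/54.514 = 0.2265
  (94 − 88.558)²/88.558 = 0.3344
  (29 − 62.355)²/62.355 = 17.8423
  (94 − 70.316)²/70.316 = 7.9773
  (50 − 45.771)²/45.771 = 0.3907
  (78 − 72.969)²/72.969 = 0.3469
  (74 − 51.379)²/51.379 = 9.9595
  (31 − 57.938)²/57.938 = 12.5247
  (37 − 37.714)²/37.714 = 0.0135
χ² = 1.0399 + 1.5514 + 0.1264 + 0.2265 + 0.3344 + 17.8423 + 7.9773 + 0.3907 + 0.3469 + 9.9595 + 12.5247 + 0.0135 = 52.33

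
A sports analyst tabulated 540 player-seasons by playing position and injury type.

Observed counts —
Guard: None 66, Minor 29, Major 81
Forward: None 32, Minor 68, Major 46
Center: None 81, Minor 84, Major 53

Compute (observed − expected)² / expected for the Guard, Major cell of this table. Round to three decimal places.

Row total (Guard) = 176; column total (Major) = 180; N = 540.
Expected count E = 176 × 180 / 540 = 58.6667.
Contribution = (O − E)²/E = (81 − 58.6667)² / 58.6667 = 8.502.

8.502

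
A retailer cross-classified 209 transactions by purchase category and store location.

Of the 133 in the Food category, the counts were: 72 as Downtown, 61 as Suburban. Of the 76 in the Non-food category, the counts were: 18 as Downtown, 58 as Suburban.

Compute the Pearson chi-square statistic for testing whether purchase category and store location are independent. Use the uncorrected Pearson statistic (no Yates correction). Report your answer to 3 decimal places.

18.291

Row totals: 133, 76. Column totals: 90, 119. Grand total N = 209.
Expected counts (row total × column total / N):
  Food, Downtown: 133×90/209 = 57.2727
  Food, Suburban: 133×119/209 = 75.7273
  Non-food, Downtown: 76×90/209 = 32.7273
  Non-food, Suburban: 76×119/209 = 43.2727
Contributions (O − E)²/E:
  (72 − 57.2727)²/57.2727 = 3.7870
  (61 − 75.7273)²/75.7273 = 2.8641
  (18 − 32.7273)²/32.7273 = 6.6273
  (58 − 43.2727)²/43.2727 = 5.0122
χ² = 3.7870 + 2.8641 + 6.6273 + 5.0122 = 18.291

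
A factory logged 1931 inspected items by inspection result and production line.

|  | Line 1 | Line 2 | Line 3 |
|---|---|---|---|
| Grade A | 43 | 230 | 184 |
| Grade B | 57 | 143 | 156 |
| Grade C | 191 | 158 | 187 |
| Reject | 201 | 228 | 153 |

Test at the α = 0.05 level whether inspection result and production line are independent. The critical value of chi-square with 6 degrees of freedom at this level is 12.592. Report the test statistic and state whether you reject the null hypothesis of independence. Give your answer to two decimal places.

Row totals: 457, 356, 536, 582. Column totals: 492, 759, 680. Grand total N = 1931.
Expected counts (row total × column total / N):
  Grade A, Line 1: 457×492/1931 = 116.4392
  Grade A, Line 2: 457×759/1931 = 179.6287
  Grade A, Line 3: 457×680/1931 = 160.9322
  Grade B, Line 1: 356×492/1931 = 90.7053
  Grade B, Line 2: 356×759/1931 = 139.9296
  Grade B, Line 3: 356×680/1931 = 125.3651
  Grade C, Line 1: 536×492/1931 = 136.5676
  Grade C, Line 2: 536×759/1931 = 210.6805
  Grade C, Line 3: 536×680/1931 = 188.7519
  Reject, Line 1: 582×492/1931 = 148.2879
  Reject, Line 2: 582×759/1931 = 228.7613
  Reject, Line 3: 582×680/1931 = 204.9508
Contributions (O − E)²/E:
  (43 − 116.4392)²/116.4392 = 46.3187
  (230 − 179.6287)²/179.6287 = 14.1251
  (184 − 160.9322)²/160.9322 = 3.3065
  (57 − 90.7053)²/90.7053 = 12.5246
  (143 − 139.9296)²/139.9296 = 0.0674
  (156 − 125.3651)²/125.3651 = 7.4861
  (191 − 136.5676)²/136.5676 = 21.6954
  (158 − 210.6805)²/210.6805 = 13.1727
  (187 − 188.7519)²/188.7519 = 0.0163
  (201 − 148.2879)²/148.2879 = 18.7376
  (228 − 228.7613)²/228.7613 = 0.0025
  (153 − 204.9508)²/204.9508 = 13.1685
χ² = 46.3187 + 14.1251 + 3.3065 + 12.5246 + 0.0674 + 7.4861 + 21.6954 + 13.1727 + 0.0163 + 18.7376 + 0.0025 + 13.1685 = 150.62
df = (4−1)(3−1) = 6. Since 150.62 > 12.592, reject the null hypothesis of independence at α = 0.05.

150.62; reject H₀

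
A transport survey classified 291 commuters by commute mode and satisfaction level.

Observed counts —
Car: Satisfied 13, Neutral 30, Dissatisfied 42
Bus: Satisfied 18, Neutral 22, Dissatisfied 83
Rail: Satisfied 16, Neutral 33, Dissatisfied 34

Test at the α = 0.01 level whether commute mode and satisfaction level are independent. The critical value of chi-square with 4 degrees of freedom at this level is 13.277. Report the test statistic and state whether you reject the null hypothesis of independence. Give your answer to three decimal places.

17.333; reject H₀

Row totals: 85, 123, 83. Column totals: 47, 85, 159. Grand total N = 291.
Expected counts (row total × column total / N):
  Car, Satisfied: 85×47/291 = 13.7285
  Car, Neutral: 85×85/291 = 24.8282
  Car, Dissatisfied: 85×159/291 = 46.4433
  Bus, Satisfied: 123×47/291 = 19.8660
  Bus, Neutral: 123×85/291 = 35.9278
  Bus, Dissatisfied: 123×159/291 = 67.2062
  Rail, Satisfied: 83×47/291 = 13.4055
  Rail, Neutral: 83×85/291 = 24.2440
  Rail, Dissatisfied: 83×159/291 = 45.3505
Contributions (O − E)²/E:
  (13 − 13.7285)²/13.7285 = 0.0387
  (30 − 24.8282)²/24.8282 = 1.0773
  (42 − 46.4433)²/46.4433 = 0.4251
  (18 − 19.8660)²/19.8660 = 0.1753
  (22 − 35.9278)²/35.9278 = 5.3993
  (83 − 67.2062)²/67.2062 = 3.7116
  (16 − 13.4055)²/13.4055 = 0.5021
  (33 − 24.2440)²/24.2440 = 3.1623
  (34 − 45.3505)²/45.3505 = 2.8408
χ² = 0.0387 + 1.0773 + 0.4251 + 0.1753 + 5.3993 + 3.7116 + 0.5021 + 3.1623 + 2.8408 = 17.333
df = (3−1)(3−1) = 4. Since 17.333 > 13.277, reject the null hypothesis of independence at α = 0.01.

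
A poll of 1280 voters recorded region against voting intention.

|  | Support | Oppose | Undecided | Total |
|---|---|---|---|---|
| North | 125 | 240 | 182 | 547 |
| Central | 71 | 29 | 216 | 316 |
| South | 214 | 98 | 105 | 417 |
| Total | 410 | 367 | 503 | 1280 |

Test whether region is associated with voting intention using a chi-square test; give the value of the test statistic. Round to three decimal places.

255.812

Grand total N = 1280.
Expected counts (row total × column total / N):
  North, Support: 547×410/1280 = 175.21094
  North, Oppose: 547×367/1280 = 156.83516
  North, Undecided: 547×503/1280 = 214.95391
  Central, Support: 316×410/1280 = 101.21875
  Central, Oppose: 316×367/1280 = 90.60313
  Central, Undecided: 316×503/1280 = 124.17812
  South, Support: 417×410/1280 = 133.57031
  South, Oppose: 417×367/1280 = 119.56172
  South, Undecided: 417×503/1280 = 163.86797
Contributions (O − E)²/E:
  (125 − 175.21094)²/175.21094 = 14.3892
  (240 − 156.83516)²/156.83516 = 44.0997
  (182 − 214.95391)²/214.95391 = 5.0521
  (71 − 101.21875)²/101.21875 = 9.0218
  (29 − 90.60313)²/90.60313 = 41.8854
  (216 − 124.17812)²/124.17812 = 67.8965
  (214 − 133.57031)²/133.57031 = 48.4309
  (98 − 119.56172)²/119.56172 = 3.8884
  (105 − 163.86797)²/163.86797 = 21.1477
χ² = 14.3892 + 44.0997 + 5.0521 + 9.0218 + 41.8854 + 67.8965 + 48.4309 + 3.8884 + 21.1477 = 255.812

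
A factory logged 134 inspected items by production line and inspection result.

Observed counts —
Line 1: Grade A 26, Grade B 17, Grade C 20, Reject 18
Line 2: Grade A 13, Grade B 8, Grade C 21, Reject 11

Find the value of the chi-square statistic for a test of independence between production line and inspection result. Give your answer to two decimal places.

3.59

Row totals: 81, 53. Column totals: 39, 25, 41, 29. Grand total N = 134.
Expected counts (row total × column total / N):
  Line 1, Grade A: 81×39/134 = 23.575
  Line 1, Grade B: 81×25/134 = 15.112
  Line 1, Grade C: 81×41/134 = 24.784
  Line 1, Reject: 81×29/134 = 17.530
  Line 2, Grade A: 53×39/134 = 15.425
  Line 2, Grade B: 53×25/134 = 9.888
  Line 2, Grade C: 53×41/134 = 16.216
  Line 2, Reject: 53×29/134 = 11.470
Contributions (O − E)²/E:
  (26 − 23.575)²/23.575 = 0.2494
  (17 − 15.112)²/15.112 = 0.2359
  (20 − 24.784)²/24.784 = 0.9234
  (18 − 17.530)²/17.530 = 0.0126
  (13 − 15.425)²/15.425 = 0.3812
  (8 − 9.888)²/9.888 = 0.3605
  (21 − 16.216)²/16.216 = 1.4114
  (11 − 11.470)²/11.470 = 0.0193
χ² = 0.2494 + 0.2359 + 0.9234 + 0.0126 + 0.3812 + 0.3605 + 1.4114 + 0.0193 = 3.59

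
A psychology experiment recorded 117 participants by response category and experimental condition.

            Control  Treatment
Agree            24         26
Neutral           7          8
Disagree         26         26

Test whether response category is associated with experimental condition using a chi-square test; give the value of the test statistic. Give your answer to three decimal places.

0.070

Row totals: 50, 15, 52. Column totals: 57, 60. Grand total N = 117.
Expected counts (row total × column total / N):
  Agree, Control: 50×57/117 = 24.3590
  Agree, Treatment: 50×60/117 = 25.6410
  Neutral, Control: 15×57/117 = 7.3077
  Neutral, Treatment: 15×60/117 = 7.6923
  Disagree, Control: 52×57/117 = 25.3333
  Disagree, Treatment: 52×60/117 = 26.6667
Contributions (O − E)²/E:
  (24 − 24.3590)²/24.3590 = 0.0053
  (26 − 25.6410)²/25.6410 = 0.0050
  (7 − 7.3077)²/7.3077 = 0.0130
  (8 − 7.6923)²/7.6923 = 0.0123
  (26 − 25.3333)²/25.3333 = 0.0175
  (26 − 26.6667)²/26.6667 = 0.0167
χ² = 0.0053 + 0.0050 + 0.0130 + 0.0123 + 0.0175 + 0.0167 = 0.070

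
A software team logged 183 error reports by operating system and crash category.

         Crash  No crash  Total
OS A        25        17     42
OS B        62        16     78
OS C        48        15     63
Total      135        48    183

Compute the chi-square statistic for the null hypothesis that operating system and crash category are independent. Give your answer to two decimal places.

Grand total N = 183.
Expected counts (row total × column total / N):
  OS A, Crash: 42×135/183 = 30.984
  OS A, No crash: 42×48/183 = 11.016
  OS B, Crash: 78×135/183 = 57.541
  OS B, No crash: 78×48/183 = 20.459
  OS C, Crash: 63×135/183 = 46.475
  OS C, No crash: 63×48/183 = 16.525
Contributions (O − E)²/E:
  (25 − 30.984)²/30.984 = 1.1557
  (17 − 11.016)²/11.016 = 3.2506
  (62 − 57.541)²/57.541 = 0.3455
  (16 − 20.459)²/20.459 = 0.9718
  (48 − 46.475)²/46.475 = 0.0500
  (15 − 16.525)²/16.525 = 0.1407
χ² = 1.1557 + 3.2506 + 0.3455 + 0.9718 + 0.0500 + 0.1407 = 5.91

5.91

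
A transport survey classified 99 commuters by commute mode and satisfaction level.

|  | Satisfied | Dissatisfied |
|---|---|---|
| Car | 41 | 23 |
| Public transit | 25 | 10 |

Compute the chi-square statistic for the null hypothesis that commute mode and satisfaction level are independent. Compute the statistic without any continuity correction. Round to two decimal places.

0.55

Row totals: 64, 35. Column totals: 66, 33. Grand total N = 99.
Expected counts (row total × column total / N):
  Car, Satisfied: 64×66/99 = 42.667
  Car, Dissatisfied: 64×33/99 = 21.333
  Public transit, Satisfied: 35×66/99 = 23.333
  Public transit, Dissatisfied: 35×33/99 = 11.667
Contributions (O − E)²/E:
  (41 − 42.667)²/42.667 = 0.0651
  (23 − 21.333)²/21.333 = 0.1303
  (25 − 23.333)²/23.333 = 0.1191
  (10 − 11.667)²/11.667 = 0.2382
χ² = 0.0651 + 0.1303 + 0.1191 + 0.2382 = 0.55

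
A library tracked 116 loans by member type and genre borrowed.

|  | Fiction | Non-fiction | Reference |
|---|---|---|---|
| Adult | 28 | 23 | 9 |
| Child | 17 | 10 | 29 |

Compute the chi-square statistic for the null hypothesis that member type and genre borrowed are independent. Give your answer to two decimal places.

18.22

Row totals: 60, 56. Column totals: 45, 33, 38. Grand total N = 116.
Expected counts (row total × column total / N):
  Adult, Fiction: 60×45/116 = 23.276
  Adult, Non-fiction: 60×33/116 = 17.069
  Adult, Reference: 60×38/116 = 19.655
  Child, Fiction: 56×45/116 = 21.724
  Child, Non-fiction: 56×33/116 = 15.931
  Child, Reference: 56×38/116 = 18.345
Contributions (O − E)²/E:
  (28 − 23.276)²/23.276 = 0.9588
  (23 − 17.069)²/17.069 = 2.0609
  (9 − 19.655)²/19.655 = 5.7761
  (17 − 21.724)²/21.724 = 1.0273
  (10 − 15.931)²/15.931 = 2.2081
  (29 − 18.345)²/18.345 = 6.1886
χ² = 0.9588 + 2.0609 + 5.7761 + 1.0273 + 2.2081 + 6.1886 = 18.22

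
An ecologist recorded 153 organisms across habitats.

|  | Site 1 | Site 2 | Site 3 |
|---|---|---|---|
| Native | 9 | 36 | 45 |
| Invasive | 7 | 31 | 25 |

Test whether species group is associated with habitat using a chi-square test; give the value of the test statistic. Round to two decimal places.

1.62

Row totals: 90, 63. Column totals: 16, 67, 70. Grand total N = 153.
Expected counts (row total × column total / N):
  Native, Site 1: 90×16/153 = 9.412
  Native, Site 2: 90×67/153 = 39.412
  Native, Site 3: 90×70/153 = 41.176
  Invasive, Site 1: 63×16/153 = 6.588
  Invasive, Site 2: 63×67/153 = 27.588
  Invasive, Site 3: 63×70/153 = 28.824
Contributions (O − E)²/E:
  (9 − 9.412)²/9.412 = 0.0180
  (36 − 39.412)²/39.412 = 0.2954
  (45 − 41.176)²/41.176 = 0.3551
  (7 − 6.588)²/6.588 = 0.0258
  (31 − 27.588)²/27.588 = 0.4220
  (25 − 28.824)²/28.824 = 0.5073
χ² = 0.0180 + 0.2954 + 0.3551 + 0.0258 + 0.4220 + 0.5073 = 1.62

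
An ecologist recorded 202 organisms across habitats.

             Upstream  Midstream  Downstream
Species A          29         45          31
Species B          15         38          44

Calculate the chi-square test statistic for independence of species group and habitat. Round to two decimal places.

Row totals: 105, 97. Column totals: 44, 83, 75. Grand total N = 202.
Expected counts (row total × column total / N):
  Species A, Upstream: 105×44/202 = 22.871
  Species A, Midstream: 105×83/202 = 43.144
  Species A, Downstream: 105×75/202 = 38.985
  Species B, Upstream: 97×44/202 = 21.129
  Species B, Midstream: 97×83/202 = 39.856
  Species B, Downstream: 97×75/202 = 36.015
Contributions (O − E)²/E:
  (29 − 22.871)²/22.871 = 1.6425
  (45 − 43.144)²/43.144 = 0.0798
  (31 − 38.985)²/38.985 = 1.6355
  (15 − 21.129)²/21.129 = 1.7779
  (38 − 39.856)²/39.856 = 0.0864
  (44 − 36.015)²/36.015 = 1.7704
χ² = 1.6425 + 0.0798 + 1.6355 + 1.7779 + 0.0864 + 1.7704 = 6.99

6.99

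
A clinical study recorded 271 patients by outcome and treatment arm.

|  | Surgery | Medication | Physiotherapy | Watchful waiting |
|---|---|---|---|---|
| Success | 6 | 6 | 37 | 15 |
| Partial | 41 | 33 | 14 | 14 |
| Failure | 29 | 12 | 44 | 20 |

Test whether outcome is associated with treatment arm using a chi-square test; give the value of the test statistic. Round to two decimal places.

55.58

Row totals: 64, 102, 105. Column totals: 76, 51, 95, 49. Grand total N = 271.
Expected counts (row total × column total / N):
  Success, Surgery: 64×76/271 = 17.948339
  Success, Medication: 64×51/271 = 12.044280
  Success, Physiotherapy: 64×95/271 = 22.435424
  Success, Watchful waiting: 64×49/271 = 11.571956
  Partial, Surgery: 102×76/271 = 28.605166
  Partial, Medication: 102×51/271 = 19.195572
  Partial, Physiotherapy: 102×95/271 = 35.756458
  Partial, Watchful waiting: 102×49/271 = 18.442804
  Failure, Surgery: 105×76/271 = 29.446494
  Failure, Medication: 105×51/271 = 19.760148
  Failure, Physiotherapy: 105×95/271 = 36.808118
  Failure, Watchful waiting: 105×49/271 = 18.985240
Contributions (O − E)²/E:
  (6 − 17.948339)²/17.948339 = 7.9541
  (6 − 12.044280)²/12.044280 = 3.0333
  (37 − 22.435424)²/22.435424 = 9.4550
  (15 − 11.571956)²/11.571956 = 1.0155
  (41 − 28.605166)²/28.605166 = 5.3708
  (33 − 19.195572)²/19.195572 = 9.9274
  (14 − 35.756458)²/35.756458 = 13.2380
  (14 − 18.442804)²/18.442804 = 1.0703
  (29 − 29.446494)²/29.446494 = 0.0068
  (12 − 19.760148)²/19.760148 = 3.0475
  (44 − 36.808118)²/36.808118 = 1.4052
  (20 − 18.985240)²/18.985240 = 0.0542
χ² = 7.9541 + 3.0333 + 9.4550 + 1.0155 + 5.3708 + 9.9274 + 13.2380 + 1.0703 + 0.0068 + 3.0475 + 1.4052 + 0.0542 = 55.58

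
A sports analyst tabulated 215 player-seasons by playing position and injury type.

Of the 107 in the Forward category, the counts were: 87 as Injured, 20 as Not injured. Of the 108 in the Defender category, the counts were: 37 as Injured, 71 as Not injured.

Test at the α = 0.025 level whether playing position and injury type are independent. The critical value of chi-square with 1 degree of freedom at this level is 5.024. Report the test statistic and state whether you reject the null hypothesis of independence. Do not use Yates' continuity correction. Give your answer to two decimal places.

Row totals: 107, 108. Column totals: 124, 91. Grand total N = 215.
Expected counts (row total × column total / N):
  Forward, Injured: 107×124/215 = 61.712
  Forward, Not injured: 107×91/215 = 45.288
  Defender, Injured: 108×124/215 = 62.288
  Defender, Not injured: 108×91/215 = 45.712
Contributions (O − E)²/E:
  (87 − 61.712)²/61.712 = 10.3624
  (20 − 45.288)²/45.288 = 14.1204
  (37 − 62.288)²/62.288 = 10.2666
  (71 − 45.712)²/45.712 = 13.9894
χ² = 10.3624 + 14.1204 + 10.2666 + 13.9894 = 48.74
df = (2−1)(2−1) = 1. Since 48.74 > 5.024, reject the null hypothesis of independence at α = 0.025.

48.74; reject H₀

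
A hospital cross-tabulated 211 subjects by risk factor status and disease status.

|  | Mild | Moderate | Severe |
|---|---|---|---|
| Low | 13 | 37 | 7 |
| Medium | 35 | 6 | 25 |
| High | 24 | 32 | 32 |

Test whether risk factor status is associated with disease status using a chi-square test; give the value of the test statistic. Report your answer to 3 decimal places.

45.523

Row totals: 57, 66, 88. Column totals: 72, 75, 64. Grand total N = 211.
Expected counts (row total × column total / N):
  Low, Mild: 57×72/211 = 19.4502
  Low, Moderate: 57×75/211 = 20.2607
  Low, Severe: 57×64/211 = 17.2891
  Medium, Mild: 66×72/211 = 22.5213
  Medium, Moderate: 66×75/211 = 23.4597
  Medium, Severe: 66×64/211 = 20.0190
  High, Mild: 88×72/211 = 30.0284
  High, Moderate: 88×75/211 = 31.2796
  High, Severe: 88×64/211 = 26.6919
Contributions (O − E)²/E:
  (13 − 19.4502)²/19.4502 = 2.1391
  (37 − 20.2607)²/20.2607 = 13.8299
  (7 − 17.2891)²/17.2891 = 6.1233
  (35 − 22.5213)²/22.5213 = 6.9143
  (6 − 23.4597)²/23.4597 = 12.9942
  (25 − 20.0190)²/20.0190 = 1.2393
  (24 − 30.0284)²/30.0284 = 1.2102
  (32 − 31.2796)²/31.2796 = 0.0166
  (32 − 26.6919)²/26.6919 = 1.0556
χ² = 2.1391 + 13.8299 + 6.1233 + 6.9143 + 12.9942 + 1.2393 + 1.2102 + 0.0166 + 1.0556 = 45.523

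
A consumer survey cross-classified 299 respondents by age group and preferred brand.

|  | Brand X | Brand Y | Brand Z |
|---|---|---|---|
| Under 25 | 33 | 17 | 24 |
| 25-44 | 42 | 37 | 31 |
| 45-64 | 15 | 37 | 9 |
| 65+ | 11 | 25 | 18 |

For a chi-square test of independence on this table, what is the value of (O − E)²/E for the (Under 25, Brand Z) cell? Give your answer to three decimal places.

Row total (Under 25) = 74; column total (Brand Z) = 82; N = 299.
Expected count E = 74 × 82 / 299 = 20.2943.
Contribution = (O − E)²/E = (24 − 20.2943)² / 20.2943 = 0.677.

0.677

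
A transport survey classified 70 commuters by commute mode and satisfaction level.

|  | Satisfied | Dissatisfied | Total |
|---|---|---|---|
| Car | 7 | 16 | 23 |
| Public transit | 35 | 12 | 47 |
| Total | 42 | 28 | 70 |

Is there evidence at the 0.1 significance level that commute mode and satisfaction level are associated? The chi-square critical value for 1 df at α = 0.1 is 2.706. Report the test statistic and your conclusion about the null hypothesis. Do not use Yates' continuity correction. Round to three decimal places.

12.476; reject H₀

Grand total N = 70.
Expected counts (row total × column total / N):
  Car, Satisfied: 23×42/70 = 13.8000
  Car, Dissatisfied: 23×28/70 = 9.2000
  Public transit, Satisfied: 47×42/70 = 28.2000
  Public transit, Dissatisfied: 47×28/70 = 18.8000
Contributions (O − E)²/E:
  (7 − 13.8000)²/13.8000 = 3.3507
  (16 − 9.2000)²/9.2000 = 5.0261
  (35 − 28.2000)²/28.2000 = 1.6397
  (12 − 18.8000)²/18.8000 = 2.4596
χ² = 3.3507 + 5.0261 + 1.6397 + 2.4596 = 12.476
df = (2−1)(2−1) = 1. Since 12.476 > 2.706, reject the null hypothesis of independence at α = 0.1.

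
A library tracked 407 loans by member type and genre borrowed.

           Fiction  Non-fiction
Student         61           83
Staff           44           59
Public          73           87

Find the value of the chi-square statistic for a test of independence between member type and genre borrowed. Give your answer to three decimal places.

0.386

Row totals: 144, 103, 160. Column totals: 178, 229. Grand total N = 407.
Expected counts (row total × column total / N):
  Student, Fiction: 144×178/407 = 62.9779
  Student, Non-fiction: 144×229/407 = 81.0221
  Staff, Fiction: 103×178/407 = 45.0467
  Staff, Non-fiction: 103×229/407 = 57.9533
  Public, Fiction: 160×178/407 = 69.9754
  Public, Non-fiction: 160×229/407 = 90.0246
Contributions (O − E)²/E:
  (61 − 62.9779)²/62.9779 = 0.0621
  (83 − 81.0221)²/81.0221 = 0.0483
  (44 − 45.0467)²/45.0467 = 0.0243
  (59 − 57.9533)²/57.9533 = 0.0189
  (73 − 69.9754)²/69.9754 = 0.1307
  (87 − 90.0246)²/90.0246 = 0.1016
χ² = 0.0621 + 0.0483 + 0.0243 + 0.0189 + 0.1307 + 0.1016 = 0.386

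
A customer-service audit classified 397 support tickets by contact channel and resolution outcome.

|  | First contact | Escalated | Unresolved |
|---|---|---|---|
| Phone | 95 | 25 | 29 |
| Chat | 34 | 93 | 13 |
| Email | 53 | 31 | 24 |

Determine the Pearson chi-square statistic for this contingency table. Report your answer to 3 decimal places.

Row totals: 149, 140, 108. Column totals: 182, 149, 66. Grand total N = 397.
Expected counts (row total × column total / N):
  Phone, First contact: 149×182/397 = 68.3073
  Phone, Escalated: 149×149/397 = 55.9219
  Phone, Unresolved: 149×66/397 = 24.7708
  Chat, First contact: 140×182/397 = 64.1814
  Chat, Escalated: 140×149/397 = 52.5441
  Chat, Unresolved: 140×66/397 = 23.2746
  Email, First contact: 108×182/397 = 49.5113
  Email, Escalated: 108×149/397 = 40.5340
  Email, Unresolved: 108×66/397 = 17.9547
Contributions (O − E)²/E:
  (95 − 68.3073)²/68.3073 = 10.4308
  (25 − 55.9219)²/55.9219 = 17.0982
  (29 − 24.7708)²/24.7708 = 0.7221
  (34 − 64.1814)²/64.1814 = 14.1928
  (93 − 52.5441)²/52.5441 = 31.1487
  (13 − 23.2746)²/23.2746 = 4.5357
  (53 − 49.5113)²/49.5113 = 0.2458
  (31 − 40.5340)²/40.5340 = 2.2425
  (24 − 17.9547)²/17.9547 = 2.0354
χ² = 10.4308 + 17.0982 + 0.7221 + 14.1928 + 31.1487 + 4.5357 + 0.2458 + 2.2425 + 2.0354 = 82.652

82.652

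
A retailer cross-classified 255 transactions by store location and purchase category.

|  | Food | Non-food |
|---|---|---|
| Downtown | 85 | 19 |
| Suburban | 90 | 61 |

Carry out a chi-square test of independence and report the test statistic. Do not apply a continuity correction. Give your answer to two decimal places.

14.01

Row totals: 104, 151. Column totals: 175, 80. Grand total N = 255.
Expected counts (row total × column total / N):
  Downtown, Food: 104×175/255 = 71.373
  Downtown, Non-food: 104×80/255 = 32.627
  Suburban, Food: 151×175/255 = 103.627
  Suburban, Non-food: 151×80/255 = 47.373
Contributions (O − E)²/E:
  (85 − 71.373)²/71.373 = 2.6018
  (19 − 32.627)²/32.627 = 5.6915
  (90 − 103.627)²/103.627 = 1.7920
  (61 − 47.373)²/47.373 = 3.9199
χ² = 2.6018 + 5.6915 + 1.7920 + 3.9199 = 14.01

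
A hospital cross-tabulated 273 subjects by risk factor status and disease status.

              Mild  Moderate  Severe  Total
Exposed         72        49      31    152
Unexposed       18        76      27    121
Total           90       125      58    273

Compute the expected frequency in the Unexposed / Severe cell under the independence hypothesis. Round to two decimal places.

Row total (Unexposed) = 121; column total (Severe) = 58; grand total N = 273.
Expected count = (row total × column total) / N = 121 × 58 / 273 = 25.71.

25.71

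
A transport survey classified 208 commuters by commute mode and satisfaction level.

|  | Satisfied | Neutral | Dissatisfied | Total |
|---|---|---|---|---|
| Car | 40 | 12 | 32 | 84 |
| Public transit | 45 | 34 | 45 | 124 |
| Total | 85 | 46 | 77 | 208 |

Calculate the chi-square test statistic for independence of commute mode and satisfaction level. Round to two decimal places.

5.52

Grand total N = 208.
Expected counts (row total × column total / N):
  Car, Satisfied: 84×85/208 = 34.327
  Car, Neutral: 84×46/208 = 18.577
  Car, Dissatisfied: 84×77/208 = 31.096
  Public transit, Satisfied: 124×85/208 = 50.673
  Public transit, Neutral: 124×46/208 = 27.423
  Public transit, Dissatisfied: 124×77/208 = 45.904
Contributions (O − E)²/E:
  (40 − 34.327)²/34.327 = 0.9375
  (12 − 18.577)²/18.577 = 2.3285
  (32 − 31.096)²/31.096 = 0.0263
  (45 − 50.673)²/50.673 = 0.6351
  (34 − 27.423)²/27.423 = 1.5774
  (45 − 45.904)²/45.904 = 0.0178
χ² = 0.9375 + 2.3285 + 0.0263 + 0.6351 + 1.5774 + 0.0178 = 5.52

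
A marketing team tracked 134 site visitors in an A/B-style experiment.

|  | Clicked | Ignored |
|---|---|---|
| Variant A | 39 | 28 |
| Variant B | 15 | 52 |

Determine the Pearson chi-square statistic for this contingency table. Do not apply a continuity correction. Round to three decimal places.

17.867

Row totals: 67, 67. Column totals: 54, 80. Grand total N = 134.
Expected counts (row total × column total / N):
  Variant A, Clicked: 67×54/134 = 27.0000
  Variant A, Ignored: 67×80/134 = 40.0000
  Variant B, Clicked: 67×54/134 = 27.0000
  Variant B, Ignored: 67×80/134 = 40.0000
Contributions (O − E)²/E:
  (39 − 27.0000)²/27.0000 = 5.3333
  (28 − 40.0000)²/40.0000 = 3.6000
  (15 − 27.0000)²/27.0000 = 5.3333
  (52 − 40.0000)²/40.0000 = 3.6000
χ² = 5.3333 + 3.6000 + 5.3333 + 3.6000 = 17.867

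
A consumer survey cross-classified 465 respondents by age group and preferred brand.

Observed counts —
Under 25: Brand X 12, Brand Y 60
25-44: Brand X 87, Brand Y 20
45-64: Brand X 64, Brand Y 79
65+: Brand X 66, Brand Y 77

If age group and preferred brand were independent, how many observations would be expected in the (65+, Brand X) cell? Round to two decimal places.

Row total (65+) = 143; column total (Brand X) = 229; grand total N = 465.
Expected count = (row total × column total) / N = 143 × 229 / 465 = 70.42.

70.42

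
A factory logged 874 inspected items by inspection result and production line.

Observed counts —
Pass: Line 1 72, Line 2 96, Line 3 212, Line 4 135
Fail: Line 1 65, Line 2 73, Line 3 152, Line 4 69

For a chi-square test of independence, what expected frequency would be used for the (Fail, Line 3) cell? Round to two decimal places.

Row total (Fail) = 359; column total (Line 3) = 364; grand total N = 874.
Expected count = (row total × column total) / N = 359 × 364 / 874 = 149.51.

149.51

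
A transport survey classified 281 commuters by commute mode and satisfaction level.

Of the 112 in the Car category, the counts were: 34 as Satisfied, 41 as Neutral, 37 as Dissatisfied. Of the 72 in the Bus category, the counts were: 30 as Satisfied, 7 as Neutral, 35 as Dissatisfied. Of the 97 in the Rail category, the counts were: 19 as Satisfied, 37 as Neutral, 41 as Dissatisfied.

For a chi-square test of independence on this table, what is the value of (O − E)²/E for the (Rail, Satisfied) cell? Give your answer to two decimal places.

3.25

Row total (Rail) = 97; column total (Satisfied) = 83; N = 281.
Expected count E = 97 × 83 / 281 = 28.651.
Contribution = (O − E)²/E = (19 − 28.651)² / 28.651 = 3.25.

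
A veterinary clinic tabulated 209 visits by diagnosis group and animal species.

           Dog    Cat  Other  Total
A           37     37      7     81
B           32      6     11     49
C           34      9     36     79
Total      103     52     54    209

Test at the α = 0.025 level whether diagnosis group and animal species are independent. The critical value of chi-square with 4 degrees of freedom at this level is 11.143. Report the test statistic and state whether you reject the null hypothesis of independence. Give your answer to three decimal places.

47.788; reject H₀

Grand total N = 209.
Expected counts (row total × column total / N):
  A, Dog: 81×103/209 = 39.9187
  A, Cat: 81×52/209 = 20.1531
  A, Other: 81×54/209 = 20.9282
  B, Dog: 49×103/209 = 24.1483
  B, Cat: 49×52/209 = 12.1914
  B, Other: 49×54/209 = 12.6603
  C, Dog: 79×103/209 = 38.9330
  C, Cat: 79×52/209 = 19.6555
  C, Other: 79×54/209 = 20.4115
Contributions (O − E)²/E:
  (37 − 39.9187)²/39.9187 = 0.2134
  (37 − 20.1531)²/20.1531 = 14.0831
  (7 − 20.9282)²/20.9282 = 9.2695
  (32 − 24.1483)²/24.1483 = 2.5529
  (6 − 12.1914)²/12.1914 = 3.1443
  (11 − 12.6603)²/12.6603 = 0.2177
  (34 − 38.9330)²/38.9330 = 0.6250
  (9 − 19.6555)²/19.6555 = 5.7765
  (36 − 20.4115)²/20.4115 = 11.9051
χ² = 0.2134 + 14.0831 + 9.2695 + 2.5529 + 3.1443 + 0.2177 + 0.6250 + 5.7765 + 11.9051 = 47.788
df = (3−1)(3−1) = 4. Since 47.788 > 11.143, reject the null hypothesis of independence at α = 0.025.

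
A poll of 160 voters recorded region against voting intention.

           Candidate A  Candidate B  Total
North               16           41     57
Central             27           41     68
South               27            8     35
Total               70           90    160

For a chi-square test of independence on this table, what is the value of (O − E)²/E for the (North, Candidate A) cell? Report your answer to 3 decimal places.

Row total (North) = 57; column total (Candidate A) = 70; N = 160.
Expected count E = 57 × 70 / 160 = 24.9375.
Contribution = (O − E)²/E = (16 − 24.9375)² / 24.9375 = 3.203.

3.203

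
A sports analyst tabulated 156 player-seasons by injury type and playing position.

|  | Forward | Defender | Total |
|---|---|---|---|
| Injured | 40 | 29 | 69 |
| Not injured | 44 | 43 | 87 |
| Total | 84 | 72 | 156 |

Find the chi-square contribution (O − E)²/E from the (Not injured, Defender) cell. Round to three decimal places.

0.202

Row total (Not injured) = 87; column total (Defender) = 72; N = 156.
Expected count E = 87 × 72 / 156 = 40.1538.
Contribution = (O − E)²/E = (43 − 40.1538)² / 40.1538 = 0.202.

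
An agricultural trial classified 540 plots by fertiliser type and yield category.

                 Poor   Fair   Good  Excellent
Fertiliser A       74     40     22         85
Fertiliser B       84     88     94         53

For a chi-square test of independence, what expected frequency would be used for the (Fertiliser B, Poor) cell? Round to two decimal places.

93.34

Row total (Fertiliser B) = 319; column total (Poor) = 158; grand total N = 540.
Expected count = (row total × column total) / N = 319 × 158 / 540 = 93.34.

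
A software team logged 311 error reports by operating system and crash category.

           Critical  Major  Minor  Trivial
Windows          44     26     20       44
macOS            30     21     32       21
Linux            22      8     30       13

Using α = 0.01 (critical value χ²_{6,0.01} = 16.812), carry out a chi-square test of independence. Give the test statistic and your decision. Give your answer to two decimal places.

Row totals: 134, 104, 73. Column totals: 96, 55, 82, 78. Grand total N = 311.
Expected counts (row total × column total / N):
  Windows, Critical: 134×96/311 = 41.363
  Windows, Major: 134×55/311 = 23.698
  Windows, Minor: 134×82/311 = 35.331
  Windows, Trivial: 134×78/311 = 33.608
  macOS, Critical: 104×96/311 = 32.103
  macOS, Major: 104×55/311 = 18.392
  macOS, Minor: 104×82/311 = 27.421
  macOS, Trivial: 104×78/311 = 26.084
  Linux, Critical: 73×96/311 = 22.534
  Linux, Major: 73×55/311 = 12.910
  Linux, Minor: 73×82/311 = 19.248
  Linux, Trivial: 73×78/311 = 18.309
Contributions (O − E)²/E:
  (44 − 41.363)²/41.363 = 0.1681
  (26 − 23.698)²/23.698 = 0.2236
  (20 − 35.331)²/35.331 = 6.6525
  (44 − 33.608)²/33.608 = 3.2133
  (30 − 32.103)²/32.103 = 0.1378
  (21 − 18.392)²/18.392 = 0.3698
  (32 − 27.421)²/27.421 = 0.7646
  (21 − 26.084)²/26.084 = 0.9909
  (22 − 22.534)²/22.534 = 0.0127
  (8 − 12.910)²/12.910 = 1.8674
  (30 − 19.248)²/19.248 = 6.0061
  (13 − 18.309)²/18.309 = 1.5394
χ² = 0.1681 + 0.2236 + 6.6525 + 3.2133 + 0.1378 + 0.3698 + 0.7646 + 0.9909 + 0.0127 + 1.8674 + 6.0061 + 1.5394 = 21.95
df = (3−1)(4−1) = 6. Since 21.95 > 16.812, reject the null hypothesis of independence at α = 0.01.

21.95; reject H₀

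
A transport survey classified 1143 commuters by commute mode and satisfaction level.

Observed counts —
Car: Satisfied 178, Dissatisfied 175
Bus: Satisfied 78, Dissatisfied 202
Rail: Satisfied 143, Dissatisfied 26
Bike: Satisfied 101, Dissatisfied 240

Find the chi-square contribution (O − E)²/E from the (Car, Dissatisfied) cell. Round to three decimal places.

2.800

Row total (Car) = 353; column total (Dissatisfied) = 643; N = 1143.
Expected count E = 353 × 643 / 1143 = 198.5818.
Contribution = (O − E)²/E = (175 − 198.5818)² / 198.5818 = 2.800.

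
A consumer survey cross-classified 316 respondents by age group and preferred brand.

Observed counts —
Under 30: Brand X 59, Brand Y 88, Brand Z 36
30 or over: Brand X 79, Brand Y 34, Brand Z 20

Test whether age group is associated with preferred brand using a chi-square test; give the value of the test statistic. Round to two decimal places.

24.06

Row totals: 183, 133. Column totals: 138, 122, 56. Grand total N = 316.
Expected counts (row total × column total / N):
  Under 30, Brand X: 183×138/316 = 79.918
  Under 30, Brand Y: 183×122/316 = 70.652
  Under 30, Brand Z: 183×56/316 = 32.430
  30 or over, Brand X: 133×138/316 = 58.082
  30 or over, Brand Y: 133×122/316 = 51.348
  30 or over, Brand Z: 133×56/316 = 23.570
Contributions (O − E)²/E:
  (59 − 79.918)²/79.918 = 5.4751
  (88 − 70.652)²/70.652 = 4.2597
  (36 − 32.430)²/32.430 = 0.3930
  (79 − 58.082)²/58.082 = 7.5335
  (34 − 51.348)²/51.348 = 5.8610
  (20 − 23.570)²/23.570 = 0.5407
χ² = 5.4751 + 4.2597 + 0.3930 + 7.5335 + 5.8610 + 0.5407 = 24.06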